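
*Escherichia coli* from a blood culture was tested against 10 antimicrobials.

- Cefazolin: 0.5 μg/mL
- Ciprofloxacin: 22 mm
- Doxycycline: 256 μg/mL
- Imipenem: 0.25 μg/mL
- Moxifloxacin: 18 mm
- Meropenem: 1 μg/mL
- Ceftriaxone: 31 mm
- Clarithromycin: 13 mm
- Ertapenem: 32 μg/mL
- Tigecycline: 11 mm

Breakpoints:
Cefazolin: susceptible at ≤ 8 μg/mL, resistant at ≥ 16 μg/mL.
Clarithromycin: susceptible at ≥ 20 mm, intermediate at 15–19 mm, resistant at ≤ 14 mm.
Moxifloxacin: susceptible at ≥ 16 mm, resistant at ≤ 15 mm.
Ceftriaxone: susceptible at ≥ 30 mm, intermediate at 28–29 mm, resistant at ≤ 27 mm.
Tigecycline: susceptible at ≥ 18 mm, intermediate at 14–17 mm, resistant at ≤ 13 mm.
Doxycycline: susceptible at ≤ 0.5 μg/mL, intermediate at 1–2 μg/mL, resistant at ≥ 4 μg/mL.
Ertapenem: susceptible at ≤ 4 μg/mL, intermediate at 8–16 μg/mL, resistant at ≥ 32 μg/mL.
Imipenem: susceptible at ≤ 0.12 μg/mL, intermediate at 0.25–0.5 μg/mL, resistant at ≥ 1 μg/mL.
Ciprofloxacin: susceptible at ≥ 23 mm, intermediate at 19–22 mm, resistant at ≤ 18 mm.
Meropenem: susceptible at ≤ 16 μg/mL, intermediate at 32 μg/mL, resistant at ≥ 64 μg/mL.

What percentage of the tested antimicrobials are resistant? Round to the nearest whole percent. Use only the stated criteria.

Cefazolin 0.5 μg/mL: ≤ 8 μg/mL → susceptible
Ciprofloxacin (22 mm) in 19–22 mm ⇒ intermediate
Doxycycline 256 μg/mL: ≥ 4 μg/mL — Resistant
Imipenem: 0.25 μg/mL is in 0.25–0.5 μg/mL → Intermediate
Moxifloxacin (18 mm) ≥ 16 mm ⇒ S
Meropenem (1 μg/mL) ≤ 16 μg/mL → susceptible
Ceftriaxone 31 mm: ≥ 30 mm → S
Clarithromycin (13 mm) ≤ 14 mm — Resistant
Ertapenem: 32 μg/mL is ≥ 32 μg/mL → R
Tigecycline 11 mm: ≤ 13 mm — resistant
Resistant: 4/10

40%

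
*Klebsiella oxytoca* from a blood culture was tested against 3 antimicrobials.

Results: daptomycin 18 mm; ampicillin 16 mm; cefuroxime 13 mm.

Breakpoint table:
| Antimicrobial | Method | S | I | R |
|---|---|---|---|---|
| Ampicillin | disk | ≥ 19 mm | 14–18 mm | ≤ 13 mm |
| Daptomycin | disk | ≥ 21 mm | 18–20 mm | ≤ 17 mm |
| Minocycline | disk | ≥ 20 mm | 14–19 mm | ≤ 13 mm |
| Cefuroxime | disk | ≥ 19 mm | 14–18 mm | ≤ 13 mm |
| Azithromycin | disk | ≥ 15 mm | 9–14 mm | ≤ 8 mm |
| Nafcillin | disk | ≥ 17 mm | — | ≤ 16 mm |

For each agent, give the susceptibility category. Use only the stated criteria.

Daptomycin: 18 mm is in 18–20 mm → I
Ampicillin: 16 mm is in 14–18 mm — Intermediate
Cefuroxime (13 mm) ≤ 13 mm ⇒ resistant

I, I, R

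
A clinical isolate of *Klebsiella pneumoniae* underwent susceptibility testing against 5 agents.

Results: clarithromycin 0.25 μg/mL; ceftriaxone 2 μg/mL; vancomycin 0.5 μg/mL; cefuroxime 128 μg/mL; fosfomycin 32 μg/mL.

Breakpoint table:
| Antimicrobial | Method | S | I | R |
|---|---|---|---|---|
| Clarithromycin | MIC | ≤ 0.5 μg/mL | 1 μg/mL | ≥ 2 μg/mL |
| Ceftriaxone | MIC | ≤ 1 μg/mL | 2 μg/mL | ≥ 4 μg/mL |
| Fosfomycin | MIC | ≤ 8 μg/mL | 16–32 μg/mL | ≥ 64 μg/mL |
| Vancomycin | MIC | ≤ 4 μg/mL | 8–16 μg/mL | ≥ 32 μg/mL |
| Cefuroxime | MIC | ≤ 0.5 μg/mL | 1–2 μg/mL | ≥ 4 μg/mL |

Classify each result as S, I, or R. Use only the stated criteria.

Clarithromycin: 0.25 μg/mL is ≤ 0.5 μg/mL — Susceptible
Ceftriaxone 2 μg/mL: = 2 μg/mL ⇒ Intermediate
Vancomycin: 0.5 μg/mL is ≤ 4 μg/mL → susceptible
Cefuroxime 128 μg/mL: ≥ 4 μg/mL — Resistant
Fosfomycin (32 μg/mL) in 16–32 μg/mL ⇒ I

S, I, S, R, I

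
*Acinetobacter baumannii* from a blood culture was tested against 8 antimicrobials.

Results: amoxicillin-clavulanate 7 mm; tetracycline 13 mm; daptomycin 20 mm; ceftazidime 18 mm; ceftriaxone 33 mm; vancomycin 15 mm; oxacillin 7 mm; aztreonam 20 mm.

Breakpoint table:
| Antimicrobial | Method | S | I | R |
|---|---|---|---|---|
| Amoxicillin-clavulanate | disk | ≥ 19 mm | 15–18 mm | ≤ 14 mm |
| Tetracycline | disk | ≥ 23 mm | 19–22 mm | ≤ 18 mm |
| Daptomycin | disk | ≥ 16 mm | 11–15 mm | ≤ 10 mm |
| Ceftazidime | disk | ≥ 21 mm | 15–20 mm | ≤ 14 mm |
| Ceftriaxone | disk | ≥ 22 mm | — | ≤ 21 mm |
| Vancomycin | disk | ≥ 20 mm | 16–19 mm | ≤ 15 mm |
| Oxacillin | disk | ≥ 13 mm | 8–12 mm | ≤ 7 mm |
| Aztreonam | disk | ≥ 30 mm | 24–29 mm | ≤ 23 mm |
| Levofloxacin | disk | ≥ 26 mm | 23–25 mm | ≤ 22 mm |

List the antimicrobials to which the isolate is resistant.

Amoxicillin-clavulanate: 7 mm is ≤ 14 mm — resistant
Tetracycline 13 mm: ≤ 18 mm ⇒ R
Daptomycin: 20 mm is ≥ 16 mm ⇒ S
Ceftazidime: 18 mm is in 15–20 mm — intermediate
Ceftriaxone: 33 mm is ≥ 22 mm ⇒ susceptible
Vancomycin: 15 mm is ≤ 15 mm ⇒ resistant
Oxacillin (7 mm) ≤ 7 mm ⇒ R
Aztreonam: 20 mm is ≤ 23 mm ⇒ resistant

amoxicillin-clavulanate, tetracycline, vancomycin, oxacillin, aztreonam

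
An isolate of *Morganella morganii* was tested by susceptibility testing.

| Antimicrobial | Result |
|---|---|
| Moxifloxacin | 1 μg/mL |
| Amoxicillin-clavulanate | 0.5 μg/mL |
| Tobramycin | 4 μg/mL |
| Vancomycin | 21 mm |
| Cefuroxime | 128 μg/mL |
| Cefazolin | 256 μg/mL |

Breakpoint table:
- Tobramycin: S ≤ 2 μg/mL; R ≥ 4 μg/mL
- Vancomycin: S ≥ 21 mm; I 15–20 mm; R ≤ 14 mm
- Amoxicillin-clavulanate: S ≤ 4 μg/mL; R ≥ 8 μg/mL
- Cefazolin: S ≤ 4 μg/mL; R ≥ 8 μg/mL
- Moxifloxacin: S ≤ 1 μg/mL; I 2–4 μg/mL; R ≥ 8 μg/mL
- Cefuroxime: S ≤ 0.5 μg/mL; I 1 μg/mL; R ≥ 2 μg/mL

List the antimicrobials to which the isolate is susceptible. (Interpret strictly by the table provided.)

moxifloxacin, amoxicillin-clavulanate, vancomycin

Moxifloxacin 1 μg/mL: ≤ 1 μg/mL ⇒ susceptible
Amoxicillin-clavulanate (0.5 μg/mL) ≤ 4 μg/mL — susceptible
Tobramycin (4 μg/mL) ≥ 4 μg/mL → Resistant
Vancomycin (21 mm) ≥ 21 mm ⇒ Susceptible
Cefuroxime (128 μg/mL) ≥ 2 μg/mL — resistant
Cefazolin: 256 μg/mL is ≥ 8 μg/mL ⇒ Resistant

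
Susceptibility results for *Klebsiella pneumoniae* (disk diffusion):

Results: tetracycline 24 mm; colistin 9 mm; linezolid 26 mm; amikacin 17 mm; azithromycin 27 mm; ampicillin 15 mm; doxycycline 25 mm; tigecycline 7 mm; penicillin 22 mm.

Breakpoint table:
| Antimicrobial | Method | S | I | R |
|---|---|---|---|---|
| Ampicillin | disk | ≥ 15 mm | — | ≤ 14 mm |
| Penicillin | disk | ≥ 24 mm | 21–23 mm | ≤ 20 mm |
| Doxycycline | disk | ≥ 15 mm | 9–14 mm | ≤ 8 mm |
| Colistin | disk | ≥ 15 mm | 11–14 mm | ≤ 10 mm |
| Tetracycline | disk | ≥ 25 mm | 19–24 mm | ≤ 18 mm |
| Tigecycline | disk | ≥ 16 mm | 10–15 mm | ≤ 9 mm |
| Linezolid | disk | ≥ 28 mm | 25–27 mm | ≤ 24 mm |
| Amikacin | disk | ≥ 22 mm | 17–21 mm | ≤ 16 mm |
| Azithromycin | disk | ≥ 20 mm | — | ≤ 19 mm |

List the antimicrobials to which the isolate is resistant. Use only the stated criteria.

Tetracycline: 24 mm is in 19–24 mm → I
Colistin 9 mm: ≤ 10 mm — Resistant
Linezolid (26 mm) in 25–27 mm ⇒ I
Amikacin: 17 mm is in 17–21 mm → I
Azithromycin: 27 mm is ≥ 20 mm ⇒ S
Ampicillin: 15 mm is ≥ 15 mm → susceptible
Doxycycline: 25 mm is ≥ 15 mm → Susceptible
Tigecycline: 7 mm is ≤ 9 mm → Resistant
Penicillin 22 mm: in 21–23 mm — I

colistin, tigecycline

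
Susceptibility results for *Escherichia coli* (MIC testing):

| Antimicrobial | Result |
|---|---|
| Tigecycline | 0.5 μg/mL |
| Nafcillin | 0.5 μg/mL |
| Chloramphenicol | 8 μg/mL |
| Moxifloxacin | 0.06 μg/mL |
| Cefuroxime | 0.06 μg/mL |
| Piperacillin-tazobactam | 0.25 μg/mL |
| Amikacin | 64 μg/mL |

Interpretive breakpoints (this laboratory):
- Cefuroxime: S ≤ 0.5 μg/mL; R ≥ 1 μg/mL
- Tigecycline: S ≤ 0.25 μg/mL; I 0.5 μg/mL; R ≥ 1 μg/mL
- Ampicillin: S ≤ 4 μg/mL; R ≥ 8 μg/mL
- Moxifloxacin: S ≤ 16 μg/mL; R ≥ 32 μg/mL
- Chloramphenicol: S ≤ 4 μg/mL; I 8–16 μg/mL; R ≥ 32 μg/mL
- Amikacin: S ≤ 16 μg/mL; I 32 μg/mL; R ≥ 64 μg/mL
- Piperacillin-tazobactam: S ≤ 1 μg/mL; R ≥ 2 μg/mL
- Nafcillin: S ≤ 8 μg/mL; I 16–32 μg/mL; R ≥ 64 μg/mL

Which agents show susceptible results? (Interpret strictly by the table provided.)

Tigecycline (0.5 μg/mL) = 0.5 μg/mL ⇒ intermediate
Nafcillin (0.5 μg/mL) ≤ 8 μg/mL — Susceptible
Chloramphenicol 8 μg/mL: in 8–16 μg/mL — I
Moxifloxacin 0.06 μg/mL: ≤ 16 μg/mL — Susceptible
Cefuroxime 0.06 μg/mL: ≤ 0.5 μg/mL → Susceptible
Piperacillin-tazobactam: 0.25 μg/mL is ≤ 1 μg/mL ⇒ Susceptible
Amikacin: 64 μg/mL is ≥ 64 μg/mL — Resistant

nafcillin, moxifloxacin, cefuroxime, piperacillin-tazobactam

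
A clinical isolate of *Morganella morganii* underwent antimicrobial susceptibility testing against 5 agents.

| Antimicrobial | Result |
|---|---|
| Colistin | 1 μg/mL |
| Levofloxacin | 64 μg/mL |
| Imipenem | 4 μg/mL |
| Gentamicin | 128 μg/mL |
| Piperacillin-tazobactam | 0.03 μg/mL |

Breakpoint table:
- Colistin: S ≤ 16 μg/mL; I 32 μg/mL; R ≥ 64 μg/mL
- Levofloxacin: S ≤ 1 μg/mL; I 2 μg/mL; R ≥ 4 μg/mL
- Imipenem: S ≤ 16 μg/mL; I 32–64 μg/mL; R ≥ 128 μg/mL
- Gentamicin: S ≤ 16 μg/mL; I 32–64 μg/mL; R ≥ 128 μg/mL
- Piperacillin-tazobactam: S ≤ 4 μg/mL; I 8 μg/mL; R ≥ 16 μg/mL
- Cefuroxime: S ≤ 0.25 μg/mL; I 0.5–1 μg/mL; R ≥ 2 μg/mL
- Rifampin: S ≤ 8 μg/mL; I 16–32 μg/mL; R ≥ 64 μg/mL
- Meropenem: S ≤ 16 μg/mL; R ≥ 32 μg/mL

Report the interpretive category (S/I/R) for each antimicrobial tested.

Colistin 1 μg/mL: ≤ 16 μg/mL → Susceptible
Levofloxacin: 64 μg/mL is ≥ 4 μg/mL ⇒ resistant
Imipenem (4 μg/mL) ≤ 16 μg/mL → Susceptible
Gentamicin (128 μg/mL) ≥ 128 μg/mL → resistant
Piperacillin-tazobactam: 0.03 μg/mL is ≤ 4 μg/mL → S

S, R, S, R, S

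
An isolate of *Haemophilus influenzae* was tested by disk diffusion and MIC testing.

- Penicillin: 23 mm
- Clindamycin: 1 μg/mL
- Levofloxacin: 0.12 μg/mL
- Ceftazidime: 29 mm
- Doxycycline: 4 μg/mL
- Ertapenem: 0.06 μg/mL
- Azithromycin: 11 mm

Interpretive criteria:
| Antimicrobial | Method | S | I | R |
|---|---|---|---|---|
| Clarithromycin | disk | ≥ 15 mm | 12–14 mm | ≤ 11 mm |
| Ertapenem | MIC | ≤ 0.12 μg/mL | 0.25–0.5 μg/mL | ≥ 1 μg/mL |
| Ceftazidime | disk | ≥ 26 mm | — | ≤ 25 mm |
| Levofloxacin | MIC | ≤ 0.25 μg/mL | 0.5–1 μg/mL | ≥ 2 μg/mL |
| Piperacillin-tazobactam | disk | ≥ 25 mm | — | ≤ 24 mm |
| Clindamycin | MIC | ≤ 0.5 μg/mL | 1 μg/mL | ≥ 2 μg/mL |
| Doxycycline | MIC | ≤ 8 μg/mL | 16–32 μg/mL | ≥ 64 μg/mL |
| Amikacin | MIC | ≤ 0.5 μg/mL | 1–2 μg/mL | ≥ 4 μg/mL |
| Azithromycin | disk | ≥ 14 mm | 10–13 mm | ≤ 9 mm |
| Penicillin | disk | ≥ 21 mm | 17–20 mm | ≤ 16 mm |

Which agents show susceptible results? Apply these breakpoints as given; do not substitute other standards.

penicillin, levofloxacin, ceftazidime, doxycycline, ertapenem

Penicillin (23 mm) ≥ 21 mm — S
Clindamycin 1 μg/mL: = 1 μg/mL ⇒ intermediate
Levofloxacin (0.12 μg/mL) ≤ 0.25 μg/mL ⇒ Susceptible
Ceftazidime 29 mm: ≥ 26 mm → Susceptible
Doxycycline (4 μg/mL) ≤ 8 μg/mL → S
Ertapenem 0.06 μg/mL: ≤ 0.12 μg/mL → susceptible
Azithromycin: 11 mm is in 10–13 mm — Intermediate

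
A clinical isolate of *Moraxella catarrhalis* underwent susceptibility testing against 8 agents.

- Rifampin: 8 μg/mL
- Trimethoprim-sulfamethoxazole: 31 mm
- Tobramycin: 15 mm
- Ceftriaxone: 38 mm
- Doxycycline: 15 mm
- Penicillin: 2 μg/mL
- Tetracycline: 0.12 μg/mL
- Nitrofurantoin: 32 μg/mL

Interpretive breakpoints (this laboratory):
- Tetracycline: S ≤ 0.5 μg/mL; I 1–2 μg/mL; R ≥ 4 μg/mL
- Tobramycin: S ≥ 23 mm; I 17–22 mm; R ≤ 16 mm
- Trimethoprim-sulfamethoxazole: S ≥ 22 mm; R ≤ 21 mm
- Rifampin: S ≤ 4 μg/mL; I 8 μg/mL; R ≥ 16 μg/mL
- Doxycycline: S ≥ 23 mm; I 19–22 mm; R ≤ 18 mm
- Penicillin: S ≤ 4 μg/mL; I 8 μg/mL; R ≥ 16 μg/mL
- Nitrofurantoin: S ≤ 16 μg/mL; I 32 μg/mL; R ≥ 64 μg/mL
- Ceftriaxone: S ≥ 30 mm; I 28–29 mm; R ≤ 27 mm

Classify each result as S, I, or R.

Rifampin 8 μg/mL: = 8 μg/mL ⇒ Intermediate
Trimethoprim-sulfamethoxazole (31 mm) ≥ 22 mm ⇒ S
Tobramycin 15 mm: ≤ 16 mm → resistant
Ceftriaxone 38 mm: ≥ 30 mm → susceptible
Doxycycline 15 mm: ≤ 18 mm — R
Penicillin (2 μg/mL) ≤ 4 μg/mL — susceptible
Tetracycline (0.12 μg/mL) ≤ 0.5 μg/mL → Susceptible
Nitrofurantoin 32 μg/mL: = 32 μg/mL — I

I, S, R, S, R, S, S, I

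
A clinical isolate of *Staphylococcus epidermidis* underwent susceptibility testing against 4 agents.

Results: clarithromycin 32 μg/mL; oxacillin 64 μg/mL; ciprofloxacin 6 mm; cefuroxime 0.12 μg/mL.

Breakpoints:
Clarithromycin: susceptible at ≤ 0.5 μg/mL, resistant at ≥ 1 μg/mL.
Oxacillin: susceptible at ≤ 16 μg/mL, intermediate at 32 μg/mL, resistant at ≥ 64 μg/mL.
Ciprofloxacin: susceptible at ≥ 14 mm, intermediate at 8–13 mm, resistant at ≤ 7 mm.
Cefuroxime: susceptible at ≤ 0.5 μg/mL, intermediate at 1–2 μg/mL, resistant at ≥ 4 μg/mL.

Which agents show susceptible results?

Clarithromycin 32 μg/mL: ≥ 1 μg/mL → R
Oxacillin (64 μg/mL) ≥ 64 μg/mL — Resistant
Ciprofloxacin: 6 mm is ≤ 7 mm — resistant
Cefuroxime: 0.12 μg/mL is ≤ 0.5 μg/mL ⇒ Susceptible

cefuroxime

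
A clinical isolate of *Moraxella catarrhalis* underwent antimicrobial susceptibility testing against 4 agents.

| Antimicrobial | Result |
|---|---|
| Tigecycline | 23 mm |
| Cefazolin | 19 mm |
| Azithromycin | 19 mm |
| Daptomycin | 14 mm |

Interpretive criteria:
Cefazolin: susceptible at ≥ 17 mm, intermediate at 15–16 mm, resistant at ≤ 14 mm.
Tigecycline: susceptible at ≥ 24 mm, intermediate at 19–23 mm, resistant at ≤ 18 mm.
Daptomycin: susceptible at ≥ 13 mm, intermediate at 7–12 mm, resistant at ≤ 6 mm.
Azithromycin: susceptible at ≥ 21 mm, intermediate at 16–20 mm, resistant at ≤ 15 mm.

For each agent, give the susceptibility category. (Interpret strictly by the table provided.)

Tigecycline (23 mm) in 19–23 mm — intermediate
Cefazolin: 19 mm is ≥ 17 mm ⇒ S
Azithromycin (19 mm) in 16–20 mm — Intermediate
Daptomycin 14 mm: ≥ 13 mm ⇒ susceptible

I, S, I, S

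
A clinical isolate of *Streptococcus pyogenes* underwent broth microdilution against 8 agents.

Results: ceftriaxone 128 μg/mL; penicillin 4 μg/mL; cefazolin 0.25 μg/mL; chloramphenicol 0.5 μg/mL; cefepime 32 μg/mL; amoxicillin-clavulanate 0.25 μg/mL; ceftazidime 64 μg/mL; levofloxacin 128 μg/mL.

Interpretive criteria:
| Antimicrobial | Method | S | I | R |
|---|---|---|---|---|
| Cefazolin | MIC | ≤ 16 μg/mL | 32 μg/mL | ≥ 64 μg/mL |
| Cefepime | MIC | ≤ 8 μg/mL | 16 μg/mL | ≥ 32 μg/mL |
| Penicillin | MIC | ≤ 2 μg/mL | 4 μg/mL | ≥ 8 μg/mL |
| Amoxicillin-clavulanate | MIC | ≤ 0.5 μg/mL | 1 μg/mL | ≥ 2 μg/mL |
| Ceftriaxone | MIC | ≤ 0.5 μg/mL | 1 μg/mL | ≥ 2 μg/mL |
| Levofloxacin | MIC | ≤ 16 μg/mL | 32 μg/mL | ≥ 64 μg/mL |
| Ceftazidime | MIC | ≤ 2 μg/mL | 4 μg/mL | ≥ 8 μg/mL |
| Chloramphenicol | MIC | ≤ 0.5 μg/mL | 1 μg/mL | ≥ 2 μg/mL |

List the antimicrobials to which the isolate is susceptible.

cefazolin, chloramphenicol, amoxicillin-clavulanate

Ceftriaxone (128 μg/mL) ≥ 2 μg/mL → resistant
Penicillin 4 μg/mL: = 4 μg/mL → intermediate
Cefazolin 0.25 μg/mL: ≤ 16 μg/mL ⇒ susceptible
Chloramphenicol (0.5 μg/mL) ≤ 0.5 μg/mL ⇒ susceptible
Cefepime: 32 μg/mL is ≥ 32 μg/mL ⇒ R
Amoxicillin-clavulanate (0.25 μg/mL) ≤ 0.5 μg/mL ⇒ S
Ceftazidime (64 μg/mL) ≥ 8 μg/mL → R
Levofloxacin (128 μg/mL) ≥ 64 μg/mL — Resistant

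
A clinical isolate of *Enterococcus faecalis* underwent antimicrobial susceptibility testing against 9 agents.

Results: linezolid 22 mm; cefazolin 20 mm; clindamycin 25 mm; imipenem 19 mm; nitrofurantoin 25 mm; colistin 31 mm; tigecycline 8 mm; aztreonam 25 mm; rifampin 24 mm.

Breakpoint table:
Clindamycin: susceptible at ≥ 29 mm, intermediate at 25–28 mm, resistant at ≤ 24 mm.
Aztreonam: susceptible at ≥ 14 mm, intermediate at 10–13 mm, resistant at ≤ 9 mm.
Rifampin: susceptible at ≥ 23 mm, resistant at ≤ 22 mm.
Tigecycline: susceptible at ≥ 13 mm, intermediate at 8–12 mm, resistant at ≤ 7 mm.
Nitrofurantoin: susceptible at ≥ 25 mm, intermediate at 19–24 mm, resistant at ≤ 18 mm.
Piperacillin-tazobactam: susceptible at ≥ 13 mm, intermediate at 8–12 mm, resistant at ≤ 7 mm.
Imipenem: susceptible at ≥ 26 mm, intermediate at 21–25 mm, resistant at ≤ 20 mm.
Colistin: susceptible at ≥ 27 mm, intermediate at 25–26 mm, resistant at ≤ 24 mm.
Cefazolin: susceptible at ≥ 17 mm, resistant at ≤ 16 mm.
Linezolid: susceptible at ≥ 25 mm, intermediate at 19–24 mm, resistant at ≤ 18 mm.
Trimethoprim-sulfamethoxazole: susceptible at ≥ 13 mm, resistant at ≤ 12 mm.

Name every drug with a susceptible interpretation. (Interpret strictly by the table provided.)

Linezolid (22 mm) in 19–24 mm — intermediate
Cefazolin 20 mm: ≥ 17 mm — Susceptible
Clindamycin: 25 mm is in 25–28 mm ⇒ Intermediate
Imipenem (19 mm) ≤ 20 mm → Resistant
Nitrofurantoin (25 mm) ≥ 25 mm — S
Colistin: 31 mm is ≥ 27 mm → susceptible
Tigecycline 8 mm: in 8–12 mm ⇒ I
Aztreonam: 25 mm is ≥ 14 mm → Susceptible
Rifampin 24 mm: ≥ 23 mm → susceptible

cefazolin, nitrofurantoin, colistin, aztreonam, rifampin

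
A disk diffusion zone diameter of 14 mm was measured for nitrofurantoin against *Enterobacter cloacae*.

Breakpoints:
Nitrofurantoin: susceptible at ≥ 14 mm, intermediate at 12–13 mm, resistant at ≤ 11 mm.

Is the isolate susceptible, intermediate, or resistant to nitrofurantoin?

Nitrofurantoin (14 mm) ≥ 14 mm — susceptible

Susceptible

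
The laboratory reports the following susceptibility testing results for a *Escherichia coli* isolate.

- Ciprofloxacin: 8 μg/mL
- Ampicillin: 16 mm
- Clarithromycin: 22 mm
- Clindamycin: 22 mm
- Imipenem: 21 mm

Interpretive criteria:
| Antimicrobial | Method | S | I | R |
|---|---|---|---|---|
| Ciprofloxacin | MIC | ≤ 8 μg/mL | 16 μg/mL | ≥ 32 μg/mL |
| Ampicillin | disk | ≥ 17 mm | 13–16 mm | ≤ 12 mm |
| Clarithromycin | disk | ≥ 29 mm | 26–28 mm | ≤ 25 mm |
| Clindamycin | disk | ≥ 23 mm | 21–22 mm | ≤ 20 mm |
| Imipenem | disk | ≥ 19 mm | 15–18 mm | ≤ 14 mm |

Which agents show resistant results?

clarithromycin

Ciprofloxacin 8 μg/mL: ≤ 8 μg/mL → Susceptible
Ampicillin: 16 mm is in 13–16 mm → Intermediate
Clarithromycin 22 mm: ≤ 25 mm ⇒ Resistant
Clindamycin (22 mm) in 21–22 mm ⇒ I
Imipenem 21 mm: ≥ 19 mm ⇒ susceptible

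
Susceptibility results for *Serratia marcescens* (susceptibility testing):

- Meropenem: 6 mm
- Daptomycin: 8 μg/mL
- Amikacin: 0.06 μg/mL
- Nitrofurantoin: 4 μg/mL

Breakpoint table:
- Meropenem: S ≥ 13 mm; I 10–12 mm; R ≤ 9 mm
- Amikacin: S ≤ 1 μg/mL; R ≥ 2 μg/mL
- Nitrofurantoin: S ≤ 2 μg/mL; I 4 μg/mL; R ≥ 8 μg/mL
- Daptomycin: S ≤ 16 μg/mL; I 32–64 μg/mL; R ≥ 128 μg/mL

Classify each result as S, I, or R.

R, S, S, I

Meropenem 6 mm: ≤ 9 mm — R
Daptomycin (8 μg/mL) ≤ 16 μg/mL ⇒ susceptible
Amikacin 0.06 μg/mL: ≤ 1 μg/mL — S
Nitrofurantoin (4 μg/mL) = 4 μg/mL → intermediate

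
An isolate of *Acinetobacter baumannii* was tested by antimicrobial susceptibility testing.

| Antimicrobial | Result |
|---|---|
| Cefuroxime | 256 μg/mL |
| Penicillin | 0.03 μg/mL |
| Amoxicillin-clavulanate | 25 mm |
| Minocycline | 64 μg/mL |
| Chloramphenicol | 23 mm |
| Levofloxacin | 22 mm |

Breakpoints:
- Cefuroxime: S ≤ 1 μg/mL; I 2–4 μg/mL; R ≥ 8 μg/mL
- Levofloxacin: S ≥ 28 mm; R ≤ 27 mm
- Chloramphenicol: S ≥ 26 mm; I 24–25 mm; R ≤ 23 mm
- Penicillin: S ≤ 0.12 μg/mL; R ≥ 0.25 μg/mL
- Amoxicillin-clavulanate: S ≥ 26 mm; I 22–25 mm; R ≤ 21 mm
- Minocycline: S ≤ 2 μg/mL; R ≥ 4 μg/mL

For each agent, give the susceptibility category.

Cefuroxime (256 μg/mL) ≥ 8 μg/mL → Resistant
Penicillin (0.03 μg/mL) ≤ 0.12 μg/mL — Susceptible
Amoxicillin-clavulanate (25 mm) in 22–25 mm ⇒ I
Minocycline (64 μg/mL) ≥ 4 μg/mL — Resistant
Chloramphenicol (23 mm) ≤ 23 mm — R
Levofloxacin 22 mm: ≤ 27 mm — resistant

R, S, I, R, R, R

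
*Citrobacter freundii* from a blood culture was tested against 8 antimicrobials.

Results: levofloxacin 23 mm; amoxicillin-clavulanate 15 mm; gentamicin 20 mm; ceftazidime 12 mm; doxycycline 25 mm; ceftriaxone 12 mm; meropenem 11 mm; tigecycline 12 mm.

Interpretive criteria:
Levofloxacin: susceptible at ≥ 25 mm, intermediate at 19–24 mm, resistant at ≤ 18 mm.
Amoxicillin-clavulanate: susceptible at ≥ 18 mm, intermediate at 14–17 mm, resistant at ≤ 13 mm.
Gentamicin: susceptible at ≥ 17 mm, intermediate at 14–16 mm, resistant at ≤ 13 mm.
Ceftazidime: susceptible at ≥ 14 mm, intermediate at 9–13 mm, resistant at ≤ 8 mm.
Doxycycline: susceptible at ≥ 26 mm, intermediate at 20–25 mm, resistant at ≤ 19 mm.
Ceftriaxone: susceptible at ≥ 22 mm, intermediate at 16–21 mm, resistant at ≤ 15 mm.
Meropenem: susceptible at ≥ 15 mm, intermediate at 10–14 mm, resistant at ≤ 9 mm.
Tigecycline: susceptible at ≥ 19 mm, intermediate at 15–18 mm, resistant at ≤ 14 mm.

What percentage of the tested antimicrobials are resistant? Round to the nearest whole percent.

25%

Levofloxacin 23 mm: in 19–24 mm — intermediate
Amoxicillin-clavulanate: 15 mm is in 14–17 mm ⇒ Intermediate
Gentamicin: 20 mm is ≥ 17 mm — Susceptible
Ceftazidime (12 mm) in 9–13 mm — Intermediate
Doxycycline (25 mm) in 20–25 mm — I
Ceftriaxone (12 mm) ≤ 15 mm ⇒ Resistant
Meropenem (11 mm) in 10–14 mm ⇒ Intermediate
Tigecycline: 12 mm is ≤ 14 mm — R
Resistant: 2/8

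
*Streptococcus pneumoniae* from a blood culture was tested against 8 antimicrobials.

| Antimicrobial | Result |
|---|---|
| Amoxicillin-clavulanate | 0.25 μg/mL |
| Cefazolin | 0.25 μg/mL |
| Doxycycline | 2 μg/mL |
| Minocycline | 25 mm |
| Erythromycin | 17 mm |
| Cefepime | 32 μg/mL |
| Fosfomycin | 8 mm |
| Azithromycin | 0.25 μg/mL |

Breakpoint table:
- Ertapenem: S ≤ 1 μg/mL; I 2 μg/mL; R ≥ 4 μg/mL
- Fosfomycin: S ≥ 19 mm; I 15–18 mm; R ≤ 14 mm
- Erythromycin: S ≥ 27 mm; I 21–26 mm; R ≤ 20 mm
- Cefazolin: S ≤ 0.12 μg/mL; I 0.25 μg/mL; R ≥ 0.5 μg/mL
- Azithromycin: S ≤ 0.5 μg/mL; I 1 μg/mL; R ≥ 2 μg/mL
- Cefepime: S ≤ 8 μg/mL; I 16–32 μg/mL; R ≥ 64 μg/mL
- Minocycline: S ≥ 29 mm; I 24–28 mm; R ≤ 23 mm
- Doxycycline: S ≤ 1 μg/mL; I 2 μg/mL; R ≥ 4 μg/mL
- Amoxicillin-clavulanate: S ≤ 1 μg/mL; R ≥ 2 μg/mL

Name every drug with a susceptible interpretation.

amoxicillin-clavulanate, azithromycin

Amoxicillin-clavulanate: 0.25 μg/mL is ≤ 1 μg/mL — Susceptible
Cefazolin (0.25 μg/mL) = 0.25 μg/mL ⇒ I
Doxycycline 2 μg/mL: = 2 μg/mL ⇒ I
Minocycline (25 mm) in 24–28 mm → Intermediate
Erythromycin: 17 mm is ≤ 20 mm → Resistant
Cefepime 32 μg/mL: in 16–32 μg/mL — intermediate
Fosfomycin: 8 mm is ≤ 14 mm → resistant
Azithromycin 0.25 μg/mL: ≤ 0.5 μg/mL — S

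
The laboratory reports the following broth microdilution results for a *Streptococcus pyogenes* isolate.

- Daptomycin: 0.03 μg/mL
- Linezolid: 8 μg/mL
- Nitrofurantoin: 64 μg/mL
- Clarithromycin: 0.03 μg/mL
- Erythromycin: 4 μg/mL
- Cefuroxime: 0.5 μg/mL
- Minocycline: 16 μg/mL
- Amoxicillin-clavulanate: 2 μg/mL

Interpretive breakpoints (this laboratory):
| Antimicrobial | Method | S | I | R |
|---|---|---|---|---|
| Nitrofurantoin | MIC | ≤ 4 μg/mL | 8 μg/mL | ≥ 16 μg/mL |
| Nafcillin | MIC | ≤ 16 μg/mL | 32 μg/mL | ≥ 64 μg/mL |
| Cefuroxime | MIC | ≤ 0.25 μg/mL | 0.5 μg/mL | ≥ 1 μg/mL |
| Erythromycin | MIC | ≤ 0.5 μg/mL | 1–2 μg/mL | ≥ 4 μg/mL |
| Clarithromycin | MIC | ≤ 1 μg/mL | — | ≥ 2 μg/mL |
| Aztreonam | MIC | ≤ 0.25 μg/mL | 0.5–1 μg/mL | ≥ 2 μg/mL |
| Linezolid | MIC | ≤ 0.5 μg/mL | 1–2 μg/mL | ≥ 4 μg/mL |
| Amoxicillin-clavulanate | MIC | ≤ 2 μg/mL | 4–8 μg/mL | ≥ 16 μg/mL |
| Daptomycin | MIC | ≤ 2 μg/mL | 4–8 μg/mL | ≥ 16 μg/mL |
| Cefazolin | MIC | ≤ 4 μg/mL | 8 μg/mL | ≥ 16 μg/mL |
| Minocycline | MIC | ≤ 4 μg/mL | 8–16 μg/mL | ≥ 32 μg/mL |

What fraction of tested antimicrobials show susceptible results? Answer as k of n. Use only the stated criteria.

Daptomycin 0.03 μg/mL: ≤ 2 μg/mL — S
Linezolid (8 μg/mL) ≥ 4 μg/mL ⇒ resistant
Nitrofurantoin: 64 μg/mL is ≥ 16 μg/mL — Resistant
Clarithromycin (0.03 μg/mL) ≤ 1 μg/mL — Susceptible
Erythromycin: 4 μg/mL is ≥ 4 μg/mL ⇒ R
Cefuroxime 0.5 μg/mL: = 0.5 μg/mL ⇒ Intermediate
Minocycline 16 μg/mL: in 8–16 μg/mL ⇒ Intermediate
Amoxicillin-clavulanate (2 μg/mL) ≤ 2 μg/mL → susceptible
Susceptible: 3/8

3 of 8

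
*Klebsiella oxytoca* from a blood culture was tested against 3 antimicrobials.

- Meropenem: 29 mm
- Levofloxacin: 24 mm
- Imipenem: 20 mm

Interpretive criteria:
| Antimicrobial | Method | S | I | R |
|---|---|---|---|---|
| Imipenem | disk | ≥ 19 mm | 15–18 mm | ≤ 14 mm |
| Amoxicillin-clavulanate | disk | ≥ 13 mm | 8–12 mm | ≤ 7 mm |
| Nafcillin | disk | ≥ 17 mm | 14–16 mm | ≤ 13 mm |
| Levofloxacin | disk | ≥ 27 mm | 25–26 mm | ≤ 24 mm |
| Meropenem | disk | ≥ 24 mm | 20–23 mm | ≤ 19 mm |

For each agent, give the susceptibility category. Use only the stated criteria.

S, R, S

Meropenem 29 mm: ≥ 24 mm ⇒ Susceptible
Levofloxacin (24 mm) ≤ 24 mm ⇒ Resistant
Imipenem: 20 mm is ≥ 19 mm ⇒ Susceptible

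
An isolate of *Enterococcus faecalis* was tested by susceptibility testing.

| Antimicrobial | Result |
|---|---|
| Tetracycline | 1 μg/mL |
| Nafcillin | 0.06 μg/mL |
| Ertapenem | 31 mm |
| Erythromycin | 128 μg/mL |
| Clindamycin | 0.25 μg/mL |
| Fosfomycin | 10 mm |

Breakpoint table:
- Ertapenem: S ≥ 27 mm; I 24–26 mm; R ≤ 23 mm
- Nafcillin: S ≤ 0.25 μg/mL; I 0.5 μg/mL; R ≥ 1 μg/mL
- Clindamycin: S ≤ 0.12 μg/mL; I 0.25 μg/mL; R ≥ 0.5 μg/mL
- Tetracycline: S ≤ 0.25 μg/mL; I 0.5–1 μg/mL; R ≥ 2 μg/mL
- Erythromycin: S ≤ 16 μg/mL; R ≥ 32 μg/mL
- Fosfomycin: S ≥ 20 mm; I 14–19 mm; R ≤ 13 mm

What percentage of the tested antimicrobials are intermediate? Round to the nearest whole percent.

33%

Tetracycline: 1 μg/mL is in 0.5–1 μg/mL — intermediate
Nafcillin (0.06 μg/mL) ≤ 0.25 μg/mL ⇒ Susceptible
Ertapenem: 31 mm is ≥ 27 mm ⇒ susceptible
Erythromycin: 128 μg/mL is ≥ 32 μg/mL → resistant
Clindamycin (0.25 μg/mL) = 0.25 μg/mL — I
Fosfomycin: 10 mm is ≤ 13 mm — resistant
Intermediate: 2/6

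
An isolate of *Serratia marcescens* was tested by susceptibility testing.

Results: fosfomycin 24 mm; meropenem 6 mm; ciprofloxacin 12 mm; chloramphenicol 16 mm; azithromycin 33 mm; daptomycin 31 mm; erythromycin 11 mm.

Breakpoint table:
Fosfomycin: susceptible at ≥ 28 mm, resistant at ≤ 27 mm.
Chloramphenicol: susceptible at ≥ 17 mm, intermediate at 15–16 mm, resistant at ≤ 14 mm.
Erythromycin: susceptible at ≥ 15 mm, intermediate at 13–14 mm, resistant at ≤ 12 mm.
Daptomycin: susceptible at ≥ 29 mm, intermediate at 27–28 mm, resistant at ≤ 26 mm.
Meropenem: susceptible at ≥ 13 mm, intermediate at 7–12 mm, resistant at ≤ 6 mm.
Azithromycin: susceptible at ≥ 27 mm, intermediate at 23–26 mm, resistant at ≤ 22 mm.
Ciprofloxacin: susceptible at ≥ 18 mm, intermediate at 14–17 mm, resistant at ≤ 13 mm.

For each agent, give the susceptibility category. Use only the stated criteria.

R, R, R, I, S, S, R

Fosfomycin: 24 mm is ≤ 27 mm — resistant
Meropenem 6 mm: ≤ 6 mm → R
Ciprofloxacin: 12 mm is ≤ 13 mm — R
Chloramphenicol: 16 mm is in 15–16 mm — Intermediate
Azithromycin 33 mm: ≥ 27 mm → Susceptible
Daptomycin: 31 mm is ≥ 29 mm — susceptible
Erythromycin 11 mm: ≤ 12 mm ⇒ R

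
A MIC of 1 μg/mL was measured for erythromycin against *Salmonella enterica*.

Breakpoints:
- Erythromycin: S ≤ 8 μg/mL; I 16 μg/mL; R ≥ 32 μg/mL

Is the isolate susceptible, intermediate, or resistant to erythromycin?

Erythromycin (1 μg/mL) ≤ 8 μg/mL ⇒ Susceptible

S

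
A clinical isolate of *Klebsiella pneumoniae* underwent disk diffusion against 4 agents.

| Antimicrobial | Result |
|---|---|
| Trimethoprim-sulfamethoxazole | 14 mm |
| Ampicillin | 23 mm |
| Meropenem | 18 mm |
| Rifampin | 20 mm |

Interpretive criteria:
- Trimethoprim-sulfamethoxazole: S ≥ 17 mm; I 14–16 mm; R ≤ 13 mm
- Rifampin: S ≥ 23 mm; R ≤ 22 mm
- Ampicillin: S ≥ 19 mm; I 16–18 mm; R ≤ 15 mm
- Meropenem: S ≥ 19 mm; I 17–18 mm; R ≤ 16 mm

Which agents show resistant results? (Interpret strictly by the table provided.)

rifampin

Trimethoprim-sulfamethoxazole (14 mm) in 14–16 mm ⇒ I
Ampicillin (23 mm) ≥ 19 mm ⇒ susceptible
Meropenem: 18 mm is in 17–18 mm — I
Rifampin: 20 mm is ≤ 22 mm → R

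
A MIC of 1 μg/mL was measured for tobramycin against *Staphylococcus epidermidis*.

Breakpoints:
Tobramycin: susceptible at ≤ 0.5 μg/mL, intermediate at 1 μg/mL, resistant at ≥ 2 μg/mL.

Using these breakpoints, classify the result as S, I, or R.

Tobramycin 1 μg/mL: = 1 μg/mL ⇒ I

I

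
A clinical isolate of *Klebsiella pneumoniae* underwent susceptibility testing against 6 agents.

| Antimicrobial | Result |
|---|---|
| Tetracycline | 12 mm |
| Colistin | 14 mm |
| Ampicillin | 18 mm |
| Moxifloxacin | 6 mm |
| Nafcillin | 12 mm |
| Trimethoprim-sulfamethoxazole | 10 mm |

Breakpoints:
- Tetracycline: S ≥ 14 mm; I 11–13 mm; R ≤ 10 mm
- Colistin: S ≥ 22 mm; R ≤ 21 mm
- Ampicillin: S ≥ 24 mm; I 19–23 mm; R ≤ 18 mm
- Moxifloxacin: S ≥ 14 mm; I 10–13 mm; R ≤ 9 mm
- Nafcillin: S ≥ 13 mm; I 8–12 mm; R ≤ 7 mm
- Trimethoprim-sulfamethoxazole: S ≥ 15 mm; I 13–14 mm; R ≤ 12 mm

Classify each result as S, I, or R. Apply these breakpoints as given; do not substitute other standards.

Tetracycline 12 mm: in 11–13 mm → intermediate
Colistin (14 mm) ≤ 21 mm → resistant
Ampicillin (18 mm) ≤ 18 mm → Resistant
Moxifloxacin: 6 mm is ≤ 9 mm → R
Nafcillin 12 mm: in 8–12 mm — intermediate
Trimethoprim-sulfamethoxazole 10 mm: ≤ 12 mm ⇒ resistant

I, R, R, R, I, R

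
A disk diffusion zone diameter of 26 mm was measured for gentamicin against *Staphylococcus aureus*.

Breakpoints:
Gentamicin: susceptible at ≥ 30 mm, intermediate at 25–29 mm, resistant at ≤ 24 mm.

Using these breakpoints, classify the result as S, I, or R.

Gentamicin 26 mm: in 25–29 mm — I

I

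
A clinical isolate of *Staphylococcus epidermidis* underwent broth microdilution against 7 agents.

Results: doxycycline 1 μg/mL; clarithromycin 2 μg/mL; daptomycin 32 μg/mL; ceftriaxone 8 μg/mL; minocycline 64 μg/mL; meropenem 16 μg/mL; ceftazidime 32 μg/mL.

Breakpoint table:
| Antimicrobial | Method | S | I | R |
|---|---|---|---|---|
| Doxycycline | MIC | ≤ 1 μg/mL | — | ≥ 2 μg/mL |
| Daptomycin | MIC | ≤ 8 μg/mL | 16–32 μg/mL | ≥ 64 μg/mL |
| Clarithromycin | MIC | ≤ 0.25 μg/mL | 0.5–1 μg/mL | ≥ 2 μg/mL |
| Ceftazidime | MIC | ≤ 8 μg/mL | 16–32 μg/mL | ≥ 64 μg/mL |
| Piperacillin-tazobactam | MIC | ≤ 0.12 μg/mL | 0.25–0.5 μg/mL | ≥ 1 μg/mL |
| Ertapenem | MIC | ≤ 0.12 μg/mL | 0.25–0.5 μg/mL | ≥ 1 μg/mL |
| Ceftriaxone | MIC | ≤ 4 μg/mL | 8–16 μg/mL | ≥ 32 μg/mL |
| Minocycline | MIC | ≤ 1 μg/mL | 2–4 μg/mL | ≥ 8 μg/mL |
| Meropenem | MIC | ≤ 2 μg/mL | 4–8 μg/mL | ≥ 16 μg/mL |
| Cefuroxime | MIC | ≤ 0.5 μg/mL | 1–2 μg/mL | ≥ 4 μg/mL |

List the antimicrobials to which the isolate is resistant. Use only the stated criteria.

Doxycycline: 1 μg/mL is ≤ 1 μg/mL — Susceptible
Clarithromycin: 2 μg/mL is ≥ 2 μg/mL → Resistant
Daptomycin 32 μg/mL: in 16–32 μg/mL — intermediate
Ceftriaxone (8 μg/mL) in 8–16 μg/mL → Intermediate
Minocycline: 64 μg/mL is ≥ 8 μg/mL — resistant
Meropenem: 16 μg/mL is ≥ 16 μg/mL → resistant
Ceftazidime (32 μg/mL) in 16–32 μg/mL — Intermediate

clarithromycin, minocycline, meropenem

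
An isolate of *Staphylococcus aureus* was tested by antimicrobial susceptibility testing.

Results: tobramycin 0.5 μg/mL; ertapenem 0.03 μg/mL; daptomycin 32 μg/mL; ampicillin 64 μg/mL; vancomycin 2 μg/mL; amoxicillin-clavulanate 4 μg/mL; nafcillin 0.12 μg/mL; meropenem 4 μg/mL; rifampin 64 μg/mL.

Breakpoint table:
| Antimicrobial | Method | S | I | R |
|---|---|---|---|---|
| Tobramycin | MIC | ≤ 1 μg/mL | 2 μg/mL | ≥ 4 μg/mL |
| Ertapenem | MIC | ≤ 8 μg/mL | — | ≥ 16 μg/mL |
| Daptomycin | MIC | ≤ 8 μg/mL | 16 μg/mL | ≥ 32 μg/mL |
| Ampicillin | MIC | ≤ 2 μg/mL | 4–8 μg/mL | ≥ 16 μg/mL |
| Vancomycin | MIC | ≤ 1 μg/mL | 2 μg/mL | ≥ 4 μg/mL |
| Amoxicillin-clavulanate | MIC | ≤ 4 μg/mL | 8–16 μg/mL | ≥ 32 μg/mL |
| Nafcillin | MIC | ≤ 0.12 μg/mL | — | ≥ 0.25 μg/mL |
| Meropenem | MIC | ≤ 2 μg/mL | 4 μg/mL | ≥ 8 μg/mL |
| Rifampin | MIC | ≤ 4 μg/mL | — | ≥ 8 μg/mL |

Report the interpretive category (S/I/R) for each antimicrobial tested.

S, S, R, R, I, S, S, I, R

Tobramycin: 0.5 μg/mL is ≤ 1 μg/mL ⇒ susceptible
Ertapenem 0.03 μg/mL: ≤ 8 μg/mL → susceptible
Daptomycin (32 μg/mL) ≥ 32 μg/mL ⇒ resistant
Ampicillin 64 μg/mL: ≥ 16 μg/mL — R
Vancomycin: 2 μg/mL is = 2 μg/mL ⇒ intermediate
Amoxicillin-clavulanate (4 μg/mL) ≤ 4 μg/mL ⇒ susceptible
Nafcillin (0.12 μg/mL) ≤ 0.12 μg/mL — S
Meropenem (4 μg/mL) = 4 μg/mL — I
Rifampin (64 μg/mL) ≥ 8 μg/mL — resistant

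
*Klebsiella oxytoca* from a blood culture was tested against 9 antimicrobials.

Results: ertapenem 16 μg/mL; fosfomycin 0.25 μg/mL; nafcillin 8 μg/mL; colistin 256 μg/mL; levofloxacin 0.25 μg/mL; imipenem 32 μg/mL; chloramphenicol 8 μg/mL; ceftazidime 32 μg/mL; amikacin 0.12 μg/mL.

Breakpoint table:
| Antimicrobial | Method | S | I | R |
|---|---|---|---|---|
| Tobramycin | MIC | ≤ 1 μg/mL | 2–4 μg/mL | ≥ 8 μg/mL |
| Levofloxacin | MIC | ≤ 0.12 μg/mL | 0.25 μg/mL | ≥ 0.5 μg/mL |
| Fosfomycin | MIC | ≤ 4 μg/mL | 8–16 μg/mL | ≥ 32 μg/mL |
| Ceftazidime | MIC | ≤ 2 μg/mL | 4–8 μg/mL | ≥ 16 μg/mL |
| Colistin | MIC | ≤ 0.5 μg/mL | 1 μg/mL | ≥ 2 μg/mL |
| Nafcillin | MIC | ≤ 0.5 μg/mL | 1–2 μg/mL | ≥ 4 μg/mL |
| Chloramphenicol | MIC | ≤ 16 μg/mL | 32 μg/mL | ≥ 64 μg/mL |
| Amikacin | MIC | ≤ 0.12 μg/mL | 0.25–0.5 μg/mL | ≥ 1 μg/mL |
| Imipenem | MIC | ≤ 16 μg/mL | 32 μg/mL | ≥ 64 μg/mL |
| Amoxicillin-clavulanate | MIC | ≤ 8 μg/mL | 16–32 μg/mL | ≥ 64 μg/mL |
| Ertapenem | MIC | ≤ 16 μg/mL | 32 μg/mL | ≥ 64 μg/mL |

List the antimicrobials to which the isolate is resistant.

Ertapenem 16 μg/mL: ≤ 16 μg/mL → Susceptible
Fosfomycin 0.25 μg/mL: ≤ 4 μg/mL ⇒ S
Nafcillin 8 μg/mL: ≥ 4 μg/mL — resistant
Colistin (256 μg/mL) ≥ 2 μg/mL ⇒ resistant
Levofloxacin 0.25 μg/mL: = 0.25 μg/mL — intermediate
Imipenem 32 μg/mL: = 32 μg/mL — Intermediate
Chloramphenicol (8 μg/mL) ≤ 16 μg/mL → susceptible
Ceftazidime 32 μg/mL: ≥ 16 μg/mL ⇒ Resistant
Amikacin: 0.12 μg/mL is ≤ 0.12 μg/mL ⇒ S

nafcillin, colistin, ceftazidime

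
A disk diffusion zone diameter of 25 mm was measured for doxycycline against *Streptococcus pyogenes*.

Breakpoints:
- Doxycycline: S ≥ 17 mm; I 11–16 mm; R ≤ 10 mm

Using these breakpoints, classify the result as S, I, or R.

S

Doxycycline: 25 mm is ≥ 17 mm → susceptible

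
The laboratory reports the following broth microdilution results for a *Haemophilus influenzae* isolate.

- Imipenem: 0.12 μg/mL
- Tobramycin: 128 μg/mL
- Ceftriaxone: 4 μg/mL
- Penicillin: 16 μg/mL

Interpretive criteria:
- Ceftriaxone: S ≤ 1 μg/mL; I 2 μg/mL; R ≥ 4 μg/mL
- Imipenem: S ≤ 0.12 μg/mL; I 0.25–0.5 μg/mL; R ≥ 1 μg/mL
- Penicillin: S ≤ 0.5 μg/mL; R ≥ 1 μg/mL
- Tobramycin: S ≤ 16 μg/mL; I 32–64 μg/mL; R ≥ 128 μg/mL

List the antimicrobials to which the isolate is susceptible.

Imipenem: 0.12 μg/mL is ≤ 0.12 μg/mL → susceptible
Tobramycin 128 μg/mL: ≥ 128 μg/mL ⇒ R
Ceftriaxone 4 μg/mL: ≥ 4 μg/mL ⇒ R
Penicillin (16 μg/mL) ≥ 1 μg/mL → Resistant

imipenem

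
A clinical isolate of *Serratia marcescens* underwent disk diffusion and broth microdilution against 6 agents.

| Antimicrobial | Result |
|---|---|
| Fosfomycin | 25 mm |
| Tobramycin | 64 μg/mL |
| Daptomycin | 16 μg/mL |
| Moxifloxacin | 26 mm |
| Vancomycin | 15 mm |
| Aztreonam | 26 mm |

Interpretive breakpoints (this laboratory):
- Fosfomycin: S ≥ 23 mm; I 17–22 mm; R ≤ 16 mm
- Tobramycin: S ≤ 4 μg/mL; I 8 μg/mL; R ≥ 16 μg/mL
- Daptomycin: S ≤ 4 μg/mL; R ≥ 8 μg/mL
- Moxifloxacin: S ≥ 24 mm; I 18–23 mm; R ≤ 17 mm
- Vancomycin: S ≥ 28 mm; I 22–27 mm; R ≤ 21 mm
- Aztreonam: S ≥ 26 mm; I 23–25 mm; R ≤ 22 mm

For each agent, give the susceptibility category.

S, R, R, S, R, S

Fosfomycin 25 mm: ≥ 23 mm ⇒ Susceptible
Tobramycin 64 μg/mL: ≥ 16 μg/mL ⇒ R
Daptomycin 16 μg/mL: ≥ 8 μg/mL ⇒ R
Moxifloxacin (26 mm) ≥ 24 mm ⇒ Susceptible
Vancomycin (15 mm) ≤ 21 mm — Resistant
Aztreonam (26 mm) ≥ 26 mm — S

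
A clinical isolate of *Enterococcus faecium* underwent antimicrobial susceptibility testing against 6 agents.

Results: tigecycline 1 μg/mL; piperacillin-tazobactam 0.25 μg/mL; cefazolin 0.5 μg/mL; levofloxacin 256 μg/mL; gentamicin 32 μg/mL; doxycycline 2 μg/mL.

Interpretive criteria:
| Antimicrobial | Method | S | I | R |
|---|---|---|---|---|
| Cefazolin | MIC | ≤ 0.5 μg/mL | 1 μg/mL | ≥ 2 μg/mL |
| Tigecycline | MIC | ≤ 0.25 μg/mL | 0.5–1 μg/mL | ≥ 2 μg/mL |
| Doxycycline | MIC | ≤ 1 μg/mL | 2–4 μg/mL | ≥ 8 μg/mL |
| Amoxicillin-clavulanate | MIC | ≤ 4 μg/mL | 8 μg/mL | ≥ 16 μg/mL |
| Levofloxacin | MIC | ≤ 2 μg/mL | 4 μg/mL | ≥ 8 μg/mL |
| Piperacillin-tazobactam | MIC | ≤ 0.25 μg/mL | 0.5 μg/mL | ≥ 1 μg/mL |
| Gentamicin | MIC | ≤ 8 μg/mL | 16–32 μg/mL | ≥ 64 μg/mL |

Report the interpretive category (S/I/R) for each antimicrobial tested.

I, S, S, R, I, I

Tigecycline 1 μg/mL: in 0.5–1 μg/mL ⇒ intermediate
Piperacillin-tazobactam: 0.25 μg/mL is ≤ 0.25 μg/mL ⇒ susceptible
Cefazolin (0.5 μg/mL) ≤ 0.5 μg/mL ⇒ susceptible
Levofloxacin: 256 μg/mL is ≥ 8 μg/mL — Resistant
Gentamicin 32 μg/mL: in 16–32 μg/mL → intermediate
Doxycycline (2 μg/mL) in 2–4 μg/mL → Intermediate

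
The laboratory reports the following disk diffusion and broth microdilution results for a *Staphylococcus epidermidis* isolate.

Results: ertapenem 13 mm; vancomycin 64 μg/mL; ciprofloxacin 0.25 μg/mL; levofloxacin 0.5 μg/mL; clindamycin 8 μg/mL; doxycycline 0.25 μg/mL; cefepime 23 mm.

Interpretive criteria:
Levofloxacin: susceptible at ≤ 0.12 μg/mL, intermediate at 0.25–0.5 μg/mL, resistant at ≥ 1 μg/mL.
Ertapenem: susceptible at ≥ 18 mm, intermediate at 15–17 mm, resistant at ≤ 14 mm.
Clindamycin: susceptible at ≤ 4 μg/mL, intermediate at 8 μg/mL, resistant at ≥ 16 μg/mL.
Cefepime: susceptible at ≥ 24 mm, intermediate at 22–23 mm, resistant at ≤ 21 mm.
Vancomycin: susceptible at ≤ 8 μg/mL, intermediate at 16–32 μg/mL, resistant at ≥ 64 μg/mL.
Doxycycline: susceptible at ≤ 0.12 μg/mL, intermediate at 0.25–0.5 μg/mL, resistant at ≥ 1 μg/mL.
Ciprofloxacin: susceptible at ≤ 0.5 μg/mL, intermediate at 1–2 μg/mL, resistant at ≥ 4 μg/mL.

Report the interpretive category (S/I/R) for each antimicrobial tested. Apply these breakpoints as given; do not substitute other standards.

Ertapenem 13 mm: ≤ 14 mm → resistant
Vancomycin (64 μg/mL) ≥ 64 μg/mL — resistant
Ciprofloxacin 0.25 μg/mL: ≤ 0.5 μg/mL — S
Levofloxacin: 0.5 μg/mL is in 0.25–0.5 μg/mL ⇒ intermediate
Clindamycin (8 μg/mL) = 8 μg/mL ⇒ intermediate
Doxycycline: 0.25 μg/mL is in 0.25–0.5 μg/mL — I
Cefepime 23 mm: in 22–23 mm ⇒ intermediate

R, R, S, I, I, I, I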